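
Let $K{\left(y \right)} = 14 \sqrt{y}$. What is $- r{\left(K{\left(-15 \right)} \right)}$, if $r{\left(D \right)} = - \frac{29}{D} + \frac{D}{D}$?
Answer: $-1 - \frac{29 i \sqrt{15}}{210} \approx -1.0 - 0.53484 i$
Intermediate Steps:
$r{\left(D \right)} = 1 - \frac{29}{D}$ ($r{\left(D \right)} = - \frac{29}{D} + 1 = 1 - \frac{29}{D}$)
$- r{\left(K{\left(-15 \right)} \right)} = - \frac{-29 + 14 \sqrt{-15}}{14 \sqrt{-15}} = - \frac{-29 + 14 i \sqrt{15}}{14 i \sqrt{15}} = - - \frac{i \sqrt{15}}{210} \left(-29 + 14 i \sqrt{15}\right) = - \frac{\left(-1\right) i \sqrt{15} \left(-29 + 14 i \sqrt{15}\right)}{210} = \frac{i \sqrt{15} \left(-29 + 14 i \sqrt{15}\right)}{210}$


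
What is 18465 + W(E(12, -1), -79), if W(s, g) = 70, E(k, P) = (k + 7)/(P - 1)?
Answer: 18535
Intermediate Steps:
E(k, P) = (7 + k)/(-1 + P)
18465 + W(E(12, -1), -79) = 18465 + 70 = 18535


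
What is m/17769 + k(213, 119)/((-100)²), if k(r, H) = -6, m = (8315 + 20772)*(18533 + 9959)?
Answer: 4143733966693/88845000 ≈ 46640.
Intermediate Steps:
m = 828746804 (m = 29087*28492 = 828746804)
m/17769 + k(213, 119)/((-100)²) = 828746804/17769 - 6/((-100)²) = 828746804*(1/17769) - 6/10000 = 828746804/17769 - 6*1/10000 = 828746804/17769 - 3/5000 = 4143733966693/88845000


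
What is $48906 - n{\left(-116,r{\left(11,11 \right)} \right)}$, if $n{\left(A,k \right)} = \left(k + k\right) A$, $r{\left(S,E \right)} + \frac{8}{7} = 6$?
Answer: $\frac{350230}{7} \approx 50033.0$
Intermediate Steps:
$r{\left(S,E \right)} = \frac{34}{7}$ ($r{\left(S,E \right)} = - \frac{8}{7} + 6 = \frac{34}{7}$)
$n{\left(A,k \right)} = 2 A k$ ($n{\left(A,k \right)} = 2 k A = 2 A k$)
$48906 - n{\left(-116,r{\left(11,11 \right)} \right)} = 48906 - 2 \left(-116\right) \frac{34}{7} = 48906 - - \frac{7888}{7} = 48906 + \frac{7888}{7} = \frac{350230}{7}$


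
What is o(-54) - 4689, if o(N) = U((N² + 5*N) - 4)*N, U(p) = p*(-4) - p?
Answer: 708651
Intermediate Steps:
U(p) = -5*p (U(p) = -4*p - p = -5*p)
o(N) = N*(20 - 25*N - 5*N²) (o(N) = (-5*((N² + 5*N) - 4))*N = (-5*(-4 + N² + 5*N))*N = (20 - 25*N - 5*N²)*N = N*(20 - 25*N - 5*N²))
o(-54) - 4689 = 5*(-54)*(4 - 1*(-54)² - 5*(-54)) - 4689 = 5*(-54)*(4 - 1*2916 + 270) - 4689 = 5*(-54)*(4 - 2916 + 270) - 4689 = 5*(-54)*(-2642) - 4689 = 713340 - 4689 = 708651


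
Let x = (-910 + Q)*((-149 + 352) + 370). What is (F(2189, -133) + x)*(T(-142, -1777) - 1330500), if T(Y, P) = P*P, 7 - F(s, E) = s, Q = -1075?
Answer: -2082286414423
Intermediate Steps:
F(s, E) = 7 - s
T(Y, P) = P**2
x = -1137405 (x = (-910 - 1075)*((-149 + 352) + 370) = -1985*(203 + 370) = -1985*573 = -1137405)
(F(2189, -133) + x)*(T(-142, -1777) - 1330500) = ((7 - 1*2189) - 1137405)*((-1777)**2 - 1330500) = ((7 - 2189) - 1137405)*(3157729 - 1330500) = (-2182 - 1137405)*1827229 = -1139587*1827229 = -2082286414423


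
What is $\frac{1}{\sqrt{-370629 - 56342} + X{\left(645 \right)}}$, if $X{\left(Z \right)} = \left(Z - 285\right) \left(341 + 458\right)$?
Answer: $\frac{287640}{82737196571} - \frac{i \sqrt{426971}}{82737196571} \approx 3.4766 \cdot 10^{-6} - 7.8977 \cdot 10^{-9} i$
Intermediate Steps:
$X{\left(Z \right)} = -227715 + 799 Z$ ($X{\left(Z \right)} = \left(-285 + Z\right) 799 = -227715 + 799 Z$)
$\frac{1}{\sqrt{-370629 - 56342} + X{\left(645 \right)}} = \frac{1}{\sqrt{-370629 - 56342} + \left(-227715 + 799 \cdot 645\right)} = \frac{1}{\sqrt{-426971} + \left(-227715 + 515355\right)} = \frac{1}{i \sqrt{426971} + 287640} = \frac{1}{287640 + i \sqrt{426971}}$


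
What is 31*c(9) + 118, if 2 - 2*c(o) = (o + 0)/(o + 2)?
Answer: 2999/22 ≈ 136.32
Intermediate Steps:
c(o) = 1 - o/(2*(2 + o)) (c(o) = 1 - (o + 0)/(2*(o + 2)) = 1 - o/(2*(2 + o)))
31*c(9) + 118 = 31*((4 + 9)/(2*(2 + 9))) + 118 = 31*((½)*13/11) + 118 = 31*((½)*(1/11)*13) + 118 = 31*(13/22) + 118 = 403/22 + 118 = 2999/22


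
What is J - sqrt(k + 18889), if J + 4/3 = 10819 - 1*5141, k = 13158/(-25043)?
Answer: 17030/3 - sqrt(11845941759967)/25043 ≈ 5539.2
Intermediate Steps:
k = -13158/25043 (k = 13158*(-1/25043) = -13158/25043 ≈ -0.52542)
J = 17030/3 (J = -4/3 + (10819 - 1*5141) = -4/3 + (10819 - 5141) = -4/3 + 5678 = 17030/3 ≈ 5676.7)
J - sqrt(k + 18889) = 17030/3 - sqrt(-13158/25043 + 18889) = 17030/3 - sqrt(473024069/25043) = 17030/3 - sqrt(11845941759967)/25043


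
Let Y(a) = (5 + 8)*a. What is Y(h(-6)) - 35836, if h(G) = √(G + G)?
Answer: -35836 + 26*I*√3 ≈ -35836.0 + 45.033*I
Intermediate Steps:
h(G) = √2*√G (h(G) = √(2*G) = √2*√G)
Y(a) = 13*a
Y(h(-6)) - 35836 = 13*(√2*√(-6)) - 35836 = 13*(√2*(I*√6)) - 35836 = 13*(2*I*√3) - 35836 = 26*I*√3 - 35836 = -35836 + 26*I*√3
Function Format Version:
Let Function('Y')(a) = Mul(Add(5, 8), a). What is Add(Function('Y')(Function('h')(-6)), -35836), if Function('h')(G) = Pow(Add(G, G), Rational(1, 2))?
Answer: Add(-35836, Mul(26, I, Pow(3, Rational(1, 2)))) ≈ Add(-35836., Mul(45.033, I))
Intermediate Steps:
Function('h')(G) = Mul(Pow(2, Rational(1, 2)), Pow(G, Rational(1, 2))) (Function('h')(G) = Pow(Mul(2, G), Rational(1, 2)) = Mul(Pow(2, Rational(1, 2)), Pow(G, Rational(1, 2))))
Function('Y')(a) = Mul(13, a)
Add(Function('Y')(Function('h')(-6)), -35836) = Add(Mul(13, Mul(Pow(2, Rational(1, 2)), Pow(-6, Rational(1, 2)))), -35836) = Add(Mul(13, Mul(Pow(2, Rational(1, 2)), Mul(I, Pow(6, Rational(1, 2))))), -35836) = Add(Mul(13, Mul(2, I, Pow(3, Rational(1, 2)))), -35836) = Add(Mul(26, I, Pow(3, Rational(1, 2))), -35836) = Add(-35836, Mul(26, I, Pow(3, Rational(1, 2))))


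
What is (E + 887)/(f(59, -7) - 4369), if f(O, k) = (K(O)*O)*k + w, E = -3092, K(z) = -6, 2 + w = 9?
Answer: 735/628 ≈ 1.1704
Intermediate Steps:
w = 7 (w = -2 + 9 = 7)
f(O, k) = 7 - 6*O*k (f(O, k) = (-6*O)*k + 7 = -6*O*k + 7 = 7 - 6*O*k)
(E + 887)/(f(59, -7) - 4369) = (-3092 + 887)/((7 - 6*59*(-7)) - 4369) = -2205/((7 + 2478) - 4369) = -2205/(2485 - 4369) = -2205/(-1884) = -2205*(-1/1884) = 735/628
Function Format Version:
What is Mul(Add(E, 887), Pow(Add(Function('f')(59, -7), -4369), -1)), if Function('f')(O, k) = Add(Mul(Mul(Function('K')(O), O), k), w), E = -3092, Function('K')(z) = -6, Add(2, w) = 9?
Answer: Rational(735, 628) ≈ 1.1704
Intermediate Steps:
w = 7 (w = Add(-2, 9) = 7)
Function('f')(O, k) = Add(7, Mul(-6, O, k)) (Function('f')(O, k) = Add(Mul(Mul(-6, O), k), 7) = Add(Mul(-6, O, k), 7) = Add(7, Mul(-6, O, k)))
Mul(Add(E, 887), Pow(Add(Function('f')(59, -7), -4369), -1)) = Mul(Add(-3092, 887), Pow(Add(Add(7, Mul(-6, 59, -7)), -4369), -1)) = Mul(-2205, Pow(Add(Add(7, 2478), -4369), -1)) = Mul(-2205, Pow(Add(2485, -4369), -1)) = Mul(-2205, Pow(-1884, -1)) = Mul(-2205, Rational(-1, 1884)) = Rational(735, 628)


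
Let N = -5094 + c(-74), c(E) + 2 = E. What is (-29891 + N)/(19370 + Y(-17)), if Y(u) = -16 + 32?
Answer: -11687/6462 ≈ -1.8086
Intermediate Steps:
Y(u) = 16
c(E) = -2 + E
N = -5170 (N = -5094 + (-2 - 74) = -5094 - 76 = -5170)
(-29891 + N)/(19370 + Y(-17)) = (-29891 - 5170)/(19370 + 16) = -35061/19386 = -35061*1/19386 = -11687/6462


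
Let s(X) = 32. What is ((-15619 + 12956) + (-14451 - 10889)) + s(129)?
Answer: -27971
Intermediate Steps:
((-15619 + 12956) + (-14451 - 10889)) + s(129) = ((-15619 + 12956) + (-14451 - 10889)) + 32 = (-2663 - 25340) + 32 = -28003 + 32 = -27971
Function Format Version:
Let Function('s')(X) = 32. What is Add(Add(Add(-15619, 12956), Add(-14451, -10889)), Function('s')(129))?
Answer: -27971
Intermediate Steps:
Add(Add(Add(-15619, 12956), Add(-14451, -10889)), Function('s')(129)) = Add(Add(Add(-15619, 12956), Add(-14451, -10889)), 32) = Add(Add(-2663, -25340), 32) = Add(-28003, 32) = -27971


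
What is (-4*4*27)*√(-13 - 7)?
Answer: -864*I*√5 ≈ -1932.0*I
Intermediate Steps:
(-4*4*27)*√(-13 - 7) = (-16*27)*√(-20) = -864*I*√5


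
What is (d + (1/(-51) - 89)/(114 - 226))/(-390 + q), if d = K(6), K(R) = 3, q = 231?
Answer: -5419/227052 ≈ -0.023867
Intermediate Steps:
d = 3
(d + (1/(-51) - 89)/(114 - 226))/(-390 + q) = (3 + (1/(-51) - 89)/(114 - 226))/(-390 + 231) = (3 + (-1/51 - 89)/(-112))/(-159) = (3 - 4540/51*(-1/112))*(-1/159) = (3 + 1135/1428)*(-1/159) = (5419/1428)*(-1/159) = -5419/227052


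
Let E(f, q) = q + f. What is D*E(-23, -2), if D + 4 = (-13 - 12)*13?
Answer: 8225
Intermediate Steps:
E(f, q) = f + q
D = -329 (D = -4 + (-13 - 12)*13 = -4 - 25*13 = -4 - 325 = -329)
D*E(-23, -2) = -329*(-23 - 2) = -329*(-25) = 8225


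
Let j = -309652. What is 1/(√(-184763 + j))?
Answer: -I*√54935/164805 ≈ -0.0014222*I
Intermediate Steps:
1/(√(-184763 + j)) = 1/(√(-184763 - 309652)) = 1/(√(-494415)) = 1/(3*I*√54935) = -I*√54935/164805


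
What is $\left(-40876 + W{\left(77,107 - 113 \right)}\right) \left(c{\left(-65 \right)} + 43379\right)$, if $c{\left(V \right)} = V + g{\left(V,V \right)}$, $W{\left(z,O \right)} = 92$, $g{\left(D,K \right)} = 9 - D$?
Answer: $-1769536192$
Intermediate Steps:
$c{\left(V \right)} = 9$ ($c{\left(V \right)} = V - \left(-9 + V\right) = 9$)
$\left(-40876 + W{\left(77,107 - 113 \right)}\right) \left(c{\left(-65 \right)} + 43379\right) = \left(-40876 + 92\right) \left(9 + 43379\right) = \left(-40784\right) 43388 = -1769536192$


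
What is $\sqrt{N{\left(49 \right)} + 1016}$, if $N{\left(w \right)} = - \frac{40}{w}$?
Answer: $\frac{4 \sqrt{3109}}{7} \approx 31.862$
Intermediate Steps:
$\sqrt{N{\left(49 \right)} + 1016} = \sqrt{- \frac{40}{49} + 1016} = \sqrt{\frac{49744}{49}} = \frac{4 \sqrt{3109}}{7}$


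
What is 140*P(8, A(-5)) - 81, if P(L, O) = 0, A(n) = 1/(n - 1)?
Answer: -81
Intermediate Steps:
A(n) = 1/(-1 + n)
140*P(8, A(-5)) - 81 = 140*0 - 81 = 0 - 81 = -81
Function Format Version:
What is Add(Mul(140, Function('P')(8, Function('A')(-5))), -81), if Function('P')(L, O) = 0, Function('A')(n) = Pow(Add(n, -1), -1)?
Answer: -81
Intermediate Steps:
Function('A')(n) = Pow(Add(-1, n), -1)
Add(Mul(140, Function('P')(8, Function('A')(-5))), -81) = Add(Mul(140, 0), -81) = Add(0, -81) = -81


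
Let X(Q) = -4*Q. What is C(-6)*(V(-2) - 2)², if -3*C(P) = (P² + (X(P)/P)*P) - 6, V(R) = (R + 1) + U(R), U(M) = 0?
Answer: -162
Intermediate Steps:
V(R) = 1 + R (V(R) = (R + 1) + 0 = (1 + R) + 0 = 1 + R)
C(P) = 2 - P²/3 + 4*P/3 (C(P) = -((P² + ((-4*P)/P)*P) - 6)/3 = -((P² - 4*P) - 6)/3 = -(-6 + P² - 4*P)/3 = 2 - P²/3 + 4*P/3)
C(-6)*(V(-2) - 2)² = (2 - ⅓*(-6)² + (4/3)*(-6))*((1 - 2) - 2)² = (2 - ⅓*36 - 8)*(-1 - 2)² = (2 - 12 - 8)*(-3)² = -18*9 = -162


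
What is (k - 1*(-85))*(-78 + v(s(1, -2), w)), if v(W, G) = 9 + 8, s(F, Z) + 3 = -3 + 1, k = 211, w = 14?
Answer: -18056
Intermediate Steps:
s(F, Z) = -5 (s(F, Z) = -3 + (-3 + 1) = -3 - 2 = -5)
v(W, G) = 17
(k - 1*(-85))*(-78 + v(s(1, -2), w)) = (211 - 1*(-85))*(-78 + 17) = (211 + 85)*(-61) = 296*(-61) = -18056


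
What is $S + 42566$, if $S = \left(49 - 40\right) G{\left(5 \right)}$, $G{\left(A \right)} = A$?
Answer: $42611$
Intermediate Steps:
$S = 45$ ($S = \left(49 - 40\right) 5 = 9 \cdot 5 = 45$)
$S + 42566 = 45 + 42566 = 42611$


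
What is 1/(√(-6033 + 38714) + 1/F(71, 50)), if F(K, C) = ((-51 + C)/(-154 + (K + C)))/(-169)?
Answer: -507/2824568 - √32681/31070248 ≈ -0.00018531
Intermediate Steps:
F(K, C) = -(-51 + C)/(169*(-154 + C + K)) (F(K, C) = ((-51 + C)/(-154 + (C + K)))*(-1/169) = ((-51 + C)/(-154 + C + K))*(-1/169) = -(-51 + C)/(169*(-154 + C + K)))
1/(√(-6033 + 38714) + 1/F(71, 50)) = 1/(√(-6033 + 38714) + 1/((51 - 1*50)/(169*(-154 + 50 + 71)))) = 1/(√32681 + 1/((1/169)*(51 - 50)/(-33))) = 1/(√32681 + 1/((1/169)*(-1/33)*1)) = 1/(√32681 + 1/(-1/5577)) = 1/(√32681 - 5577) = 1/(-5577 + √32681)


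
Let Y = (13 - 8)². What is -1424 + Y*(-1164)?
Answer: -30524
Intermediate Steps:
Y = 25 (Y = 5² = 25)
-1424 + Y*(-1164) = -1424 + 25*(-1164) = -1424 - 29100 = -30524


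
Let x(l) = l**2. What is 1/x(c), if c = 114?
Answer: 1/12996 ≈ 7.6947e-5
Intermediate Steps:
1/x(c) = 1/(114**2) = 1/12996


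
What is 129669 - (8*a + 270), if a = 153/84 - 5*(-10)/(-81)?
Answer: 73363771/567 ≈ 1.2939e+5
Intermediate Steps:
a = 2731/2268 (a = 153*(1/84) + 50*(-1/81) = 51/28 - 50/81 = 2731/2268 ≈ 1.2041)
129669 - (8*a + 270) = 129669 - (8*(2731/2268) + 270) = 129669 - (5462/567 + 270) = 129669 - 1*158552/567 = 129669 - 158552/567 = 73363771/567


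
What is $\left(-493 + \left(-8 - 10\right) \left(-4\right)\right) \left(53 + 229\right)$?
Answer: $-118722$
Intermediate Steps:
$\left(-493 + \left(-8 - 10\right) \left(-4\right)\right) \left(53 + 229\right) = \left(-493 - -72\right) 282 = \left(-493 + 72\right) 282 = \left(-421\right) 282 = -118722$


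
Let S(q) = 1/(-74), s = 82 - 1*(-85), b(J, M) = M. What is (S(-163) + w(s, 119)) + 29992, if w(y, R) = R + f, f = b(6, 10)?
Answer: 2228953/74 ≈ 30121.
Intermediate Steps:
f = 10
s = 167 (s = 82 + 85 = 167)
S(q) = -1/74
w(y, R) = 10 + R (w(y, R) = R + 10 = 10 + R)
(S(-163) + w(s, 119)) + 29992 = (-1/74 + (10 + 119)) + 29992 = (-1/74 + 129) + 29992 = 9545/74 + 29992 = 2228953/74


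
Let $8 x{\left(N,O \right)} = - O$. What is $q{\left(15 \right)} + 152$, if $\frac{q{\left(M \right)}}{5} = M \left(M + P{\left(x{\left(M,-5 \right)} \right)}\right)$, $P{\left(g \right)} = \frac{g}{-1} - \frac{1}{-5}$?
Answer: $\frac{9961}{8} \approx 1245.1$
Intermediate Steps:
$x{\left(N,O \right)} = - \frac{O}{8}$ ($x{\left(N,O \right)} = \frac{\left(-1\right) O}{8} = - \frac{O}{8}$)
$P{\left(g \right)} = \frac{1}{5} - g$ ($P{\left(g \right)} = g \left(-1\right) - - \frac{1}{5} = - g + \frac{1}{5} = \frac{1}{5} - g$)
$q{\left(M \right)} = 5 M \left(- \frac{17}{40} + M\right)$ ($q{\left(M \right)} = 5 M \left(M + \left(\frac{1}{5} - \left(- \frac{1}{8}\right) \left(-5\right)\right)\right) = 5 M \left(M + \left(\frac{1}{5} - \frac{5}{8}\right)\right) = 5 M \left(M - \frac{17}{40}\right) = 5 M \left(- \frac{17}{40} + M\right)$)
$q{\left(15 \right)} + 152 = \frac{1}{8} \cdot 15 \left(-17 + 40 \cdot 15\right) + 152 = \frac{1}{8} \cdot 15 \left(-17 + 600\right) + 152 = \frac{1}{8} \cdot 15 \cdot 583 + 152 = \frac{8745}{8} + 152 = \frac{9961}{8}$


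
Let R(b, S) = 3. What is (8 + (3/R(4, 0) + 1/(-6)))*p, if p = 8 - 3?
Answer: 265/6 ≈ 44.167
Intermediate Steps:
p = 5
(8 + (3/R(4, 0) + 1/(-6)))*p = (8 + (3/3 + 1/(-6)))*5 = (8 + (3*(1/3) + 1*(-1/6)))*5 = (8 + (1 - 1/6))*5 = (8 + 5/6)*5 = (53/6)*5 = 265/6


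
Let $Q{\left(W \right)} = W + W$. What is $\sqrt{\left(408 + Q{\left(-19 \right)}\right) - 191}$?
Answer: $\sqrt{179} \approx 13.379$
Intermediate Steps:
$Q{\left(W \right)} = 2 W$
$\sqrt{\left(408 + Q{\left(-19 \right)}\right) - 191} = \sqrt{\left(408 + 2 \left(-19\right)\right) - 191} = \sqrt{\left(408 - 38\right) + \left(-663 + 472\right)} = \sqrt{370 - 191} = \sqrt{179}$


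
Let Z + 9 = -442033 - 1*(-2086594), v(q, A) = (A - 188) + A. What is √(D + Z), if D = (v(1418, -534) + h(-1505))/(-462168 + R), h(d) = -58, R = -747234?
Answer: √7424102601898789/67189 ≈ 1282.4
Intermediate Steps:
v(q, A) = -188 + 2*A (v(q, A) = (-188 + A) + A = -188 + 2*A)
Z = 1644552 (Z = -9 + (-442033 - 1*(-2086594)) = -9 + (-442033 + 2086594) = -9 + 1644561 = 1644552)
D = 73/67189 (D = ((-188 + 2*(-534)) - 58)/(-462168 - 747234) = ((-188 - 1068) - 58)/(-1209402) = (-1256 - 58)*(-1/1209402) = -1314*(-1/1209402) = 73/67189 ≈ 0.0010865)
√(D + Z) = √(73/67189 + 1644552) = √(110495804401/67189) = √7424102601898789/67189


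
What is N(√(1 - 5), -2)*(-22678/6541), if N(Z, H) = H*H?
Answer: -90712/6541 ≈ -13.868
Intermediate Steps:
N(Z, H) = H²
N(√(1 - 5), -2)*(-22678/6541) = (-2)²*(-22678/6541) = 4*(-22678*1/6541) = 4*(-22678/6541) = -90712/6541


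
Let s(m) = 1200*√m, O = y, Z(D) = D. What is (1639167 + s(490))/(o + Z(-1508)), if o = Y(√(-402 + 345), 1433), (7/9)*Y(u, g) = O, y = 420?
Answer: -1639167/968 - 1050*√10/121 ≈ -1720.8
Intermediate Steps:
O = 420
Y(u, g) = 540 (Y(u, g) = (9/7)*420 = 540)
o = 540
(1639167 + s(490))/(o + Z(-1508)) = (1639167 + 1200*√490)/(540 - 1508) = (1639167 + 1200*(7*√10))/(-968) = (1639167 + 8400*√10)*(-1/968) = -1639167/968 - 1050*√10/121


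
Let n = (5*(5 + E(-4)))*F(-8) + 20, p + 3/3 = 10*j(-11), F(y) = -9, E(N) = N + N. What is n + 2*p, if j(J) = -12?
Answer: -87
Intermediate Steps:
E(N) = 2*N
p = -121 (p = -1 + 10*(-12) = -1 - 120 = -121)
n = 155 (n = (5*(5 + 2*(-4)))*(-9) + 20 = (5*(5 - 8))*(-9) + 20 = (5*(-3))*(-9) + 20 = -15*(-9) + 20 = 135 + 20 = 155)
n + 2*p = 155 + 2*(-121) = 155 - 242 = -87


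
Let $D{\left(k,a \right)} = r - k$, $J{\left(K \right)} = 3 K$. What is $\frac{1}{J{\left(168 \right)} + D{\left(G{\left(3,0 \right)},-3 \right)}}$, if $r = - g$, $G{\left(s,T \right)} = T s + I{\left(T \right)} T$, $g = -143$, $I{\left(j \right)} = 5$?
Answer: $\frac{1}{647} \approx 0.0015456$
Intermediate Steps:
$G{\left(s,T \right)} = 5 T + T s$ ($G{\left(s,T \right)} = T s + 5 T = 5 T + T s$)
$r = 143$ ($r = \left(-1\right) \left(-143\right) = 143$)
$D{\left(k,a \right)} = 143 - k$
$\frac{1}{J{\left(168 \right)} + D{\left(G{\left(3,0 \right)},-3 \right)}} = \frac{1}{3 \cdot 168 + \left(143 - 0 \left(5 + 3\right)\right)} = \frac{1}{504 + \left(143 - 0 \cdot 8\right)} = \frac{1}{504 + \left(143 - 0\right)} = \frac{1}{504 + \left(143 + 0\right)} = \frac{1}{504 + 143} = \frac{1}{647}$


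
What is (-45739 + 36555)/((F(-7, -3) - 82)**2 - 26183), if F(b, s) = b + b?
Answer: 9184/16967 ≈ 0.54129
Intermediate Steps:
F(b, s) = 2*b
(-45739 + 36555)/((F(-7, -3) - 82)**2 - 26183) = (-45739 + 36555)/((2*(-7) - 82)**2 - 26183) = -9184/((-14 - 82)**2 - 26183) = -9184/((-96)**2 - 26183) = -9184/(9216 - 26183) = -9184/(-16967) = -9184*(-1/16967) = 9184/16967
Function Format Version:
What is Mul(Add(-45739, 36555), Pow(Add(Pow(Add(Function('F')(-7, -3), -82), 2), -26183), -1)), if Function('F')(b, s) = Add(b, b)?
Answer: Rational(9184, 16967) ≈ 0.54129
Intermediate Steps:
Function('F')(b, s) = Mul(2, b)
Mul(Add(-45739, 36555), Pow(Add(Pow(Add(Function('F')(-7, -3), -82), 2), -26183), -1)) = Mul(Add(-45739, 36555), Pow(Add(Pow(Add(Mul(2, -7), -82), 2), -26183), -1)) = Mul(-9184, Pow(Add(Pow(Add(-14, -82), 2), -26183), -1)) = Mul(-9184, Pow(Add(Pow(-96, 2), -26183), -1)) = Mul(-9184, Pow(Add(9216, -26183), -1)) = Mul(-9184, Pow(-16967, -1)) = Mul(-9184, Rational(-1, 16967)) = Rational(9184, 16967)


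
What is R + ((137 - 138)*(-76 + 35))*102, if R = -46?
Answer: 4136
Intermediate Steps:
R + ((137 - 138)*(-76 + 35))*102 = -46 + ((137 - 138)*(-76 + 35))*102 = -46 - 1*(-41)*102 = -46 + 41*102 = -46 + 4182 = 4136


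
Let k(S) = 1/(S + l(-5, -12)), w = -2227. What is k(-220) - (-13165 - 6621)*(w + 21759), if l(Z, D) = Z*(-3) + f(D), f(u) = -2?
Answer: 79997251463/207 ≈ 3.8646e+8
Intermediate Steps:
l(Z, D) = -2 - 3*Z (l(Z, D) = Z*(-3) - 2 = -3*Z - 2 = -2 - 3*Z)
k(S) = 1/(13 + S) (k(S) = 1/(S + (-2 - 3*(-5))) = 1/(S + (-2 + 15)) = 1/(S + 13) = 1/(13 + S))
k(-220) - (-13165 - 6621)*(w + 21759) = 1/(13 - 220) - (-13165 - 6621)*(-2227 + 21759) = 1/(-207) - (-19786)*19532 = -1/207 - 1*(-386460152) = -1/207 + 386460152 = 79997251463/207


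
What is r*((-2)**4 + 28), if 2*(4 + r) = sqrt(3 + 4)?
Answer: -176 + 22*sqrt(7) ≈ -117.79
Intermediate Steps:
r = -4 + sqrt(7)/2 (r = -4 + sqrt(3 + 4)/2 = -4 + sqrt(7)/2 ≈ -2.6771)
r*((-2)**4 + 28) = (-4 + sqrt(7)/2)*((-2)**4 + 28) = (-4 + sqrt(7)/2)*(16 + 28) = (-4 + sqrt(7)/2)*44 = -176 + 22*sqrt(7)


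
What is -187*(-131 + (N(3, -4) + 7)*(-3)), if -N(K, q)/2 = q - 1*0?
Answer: 32912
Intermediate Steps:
N(K, q) = -2*q (N(K, q) = -2*(q - 1*0) = -2*(q + 0) = -2*q)
-187*(-131 + (N(3, -4) + 7)*(-3)) = -187*(-131 + (-2*(-4) + 7)*(-3)) = -187*(-131 + (8 + 7)*(-3)) = -187*(-131 + 15*(-3)) = -187*(-131 - 45) = -187*(-176) = 32912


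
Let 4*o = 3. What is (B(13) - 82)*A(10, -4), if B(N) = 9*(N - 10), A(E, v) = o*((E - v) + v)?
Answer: -825/2 ≈ -412.50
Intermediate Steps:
o = 3/4 (o = (1/4)*3 = 3/4 ≈ 0.75000)
A(E, v) = 3*E/4 (A(E, v) = 3*((E - v) + v)/4 = 3*E/4)
B(N) = -90 + 9*N (B(N) = 9*(-10 + N) = -90 + 9*N)
(B(13) - 82)*A(10, -4) = ((-90 + 9*13) - 82)*((3/4)*10) = ((-90 + 117) - 82)*(15/2) = (27 - 82)*(15/2) = -55*15/2 = -825/2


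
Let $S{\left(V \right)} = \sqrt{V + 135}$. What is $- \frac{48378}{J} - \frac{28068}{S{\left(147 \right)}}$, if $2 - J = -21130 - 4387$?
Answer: $- \frac{48378}{25519} - \frac{4678 \sqrt{282}}{47} \approx -1673.3$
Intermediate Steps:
$S{\left(V \right)} = \sqrt{135 + V}$
$J = 25519$ ($J = 2 - \left(-21130 - 4387\right) = 2 - -25517 = 2 + 25517 = 25519$)
$- \frac{48378}{J} - \frac{28068}{S{\left(147 \right)}} = - \frac{48378}{25519} - \frac{28068}{\sqrt{135 + 147}} = \left(-48378\right) \frac{1}{25519} - \frac{28068}{\sqrt{282}} = - \frac{48378}{25519} - 28068 \frac{\sqrt{282}}{282} = - \frac{48378}{25519} - \frac{4678 \sqrt{282}}{47}$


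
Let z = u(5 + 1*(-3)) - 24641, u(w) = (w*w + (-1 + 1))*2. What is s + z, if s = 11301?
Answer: -13332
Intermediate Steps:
u(w) = 2*w² (u(w) = (w² + 0)*2 = w²*2 = 2*w²)
z = -24633 (z = 2*(5 + 1*(-3))² - 24641 = 2*(5 - 3)² - 24641 = 2*2² - 24641 = 2*4 - 24641 = 8 - 24641 = -24633)
s + z = 11301 - 24633 = -13332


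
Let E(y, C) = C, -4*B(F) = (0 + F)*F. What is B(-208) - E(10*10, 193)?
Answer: -11009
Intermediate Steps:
B(F) = -F²/4 (B(F) = -(0 + F)*F/4 = -F*F/4 = -F²/4)
B(-208) - E(10*10, 193) = -¼*(-208)² - 1*193 = -¼*43264 - 193 = -10816 - 193 = -11009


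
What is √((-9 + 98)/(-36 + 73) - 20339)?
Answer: 3*I*√3093422/37 ≈ 142.61*I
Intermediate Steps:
√((-9 + 98)/(-36 + 73) - 20339) = √(89/37 - 20339) = √(-752454/37) = 3*I*√3093422/37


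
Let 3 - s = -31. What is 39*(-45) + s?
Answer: -1721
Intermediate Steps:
s = 34 (s = 3 - 1*(-31) = 3 + 31 = 34)
39*(-45) + s = 39*(-45) + 34 = -1755 + 34 = -1721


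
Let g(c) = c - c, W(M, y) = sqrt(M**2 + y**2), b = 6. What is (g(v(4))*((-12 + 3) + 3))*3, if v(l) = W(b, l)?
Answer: 0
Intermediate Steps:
v(l) = sqrt(36 + l**2) (v(l) = sqrt(6**2 + l**2) = sqrt(36 + l**2))
g(c) = 0
(g(v(4))*((-12 + 3) + 3))*3 = (0*((-12 + 3) + 3))*3 = (0*(-9 + 3))*3 = (0*(-6))*3 = 0*3 = 0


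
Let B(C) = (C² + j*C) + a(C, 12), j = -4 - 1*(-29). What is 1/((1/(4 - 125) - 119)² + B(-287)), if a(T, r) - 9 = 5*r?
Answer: 14641/1309285583 ≈ 1.1182e-5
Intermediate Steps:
a(T, r) = 9 + 5*r
j = 25 (j = -4 + 29 = 25)
B(C) = 69 + C² + 25*C (B(C) = (C² + 25*C) + (9 + 5*12) = (C² + 25*C) + (9 + 60) = (C² + 25*C) + 69 = 69 + C² + 25*C)
1/((1/(4 - 125) - 119)² + B(-287)) = 1/((1/(4 - 125) - 119)² + (69 + (-287)² + 25*(-287))) = 1/((1/(-121) - 119)² + (69 + 82369 - 7175)) = 1/((-1/121 - 119)² + 75263) = 1/((-14400/121)² + 75263) = 1/(207360000/14641 + 75263) = 1/(1309285583/14641) = 14641/1309285583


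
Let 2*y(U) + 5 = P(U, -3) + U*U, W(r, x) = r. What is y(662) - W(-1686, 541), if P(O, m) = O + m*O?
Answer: 440287/2 ≈ 2.2014e+5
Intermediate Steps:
P(O, m) = O + O*m
y(U) = -5/2 + U²/2 - U (y(U) = -5/2 + (U*(1 - 3) + U*U)/2 = -5/2 + (U*(-2) + U²)/2 = -5/2 + (-2*U + U²)/2 = -5/2 + (U² - 2*U)/2 = -5/2 + (U²/2 - U) = -5/2 + U²/2 - U)
y(662) - W(-1686, 541) = (-5/2 + (½)*662² - 1*662) - 1*(-1686) = (-5/2 + (½)*438244 - 662) + 1686 = (-5/2 + 219122 - 662) + 1686 = 436915/2 + 1686 = 440287/2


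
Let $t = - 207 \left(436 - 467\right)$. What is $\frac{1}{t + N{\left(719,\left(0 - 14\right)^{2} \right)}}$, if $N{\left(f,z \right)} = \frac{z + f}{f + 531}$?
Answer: $\frac{250}{1604433} \approx 0.00015582$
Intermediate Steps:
$N{\left(f,z \right)} = \frac{f + z}{531 + f}$
$t = 6417$ ($t = - 207 \left(436 - 467\right) = \left(-207\right) \left(-31\right) = 6417$)
$\frac{1}{t + N{\left(719,\left(0 - 14\right)^{2} \right)}} = \frac{1}{6417 + \frac{719 + \left(0 - 14\right)^{2}}{531 + 719}} = \frac{1}{6417 + \frac{719 + \left(0 - 14\right)^{2}}{1250}} = \frac{1}{6417 + \frac{719 + \left(-14\right)^{2}}{1250}} = \frac{1}{6417 + \frac{719 + 196}{1250}} = \frac{1}{6417 + \frac{1}{1250} \cdot 915} = \frac{1}{6417 + \frac{183}{250}} = \frac{1}{\frac{1604433}{250}} = \frac{250}{1604433}$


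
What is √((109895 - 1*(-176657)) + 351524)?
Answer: 2*√159519 ≈ 798.80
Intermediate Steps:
√((109895 - 1*(-176657)) + 351524) = √((109895 + 176657) + 351524) = √(286552 + 351524) = √638076 = 2*√159519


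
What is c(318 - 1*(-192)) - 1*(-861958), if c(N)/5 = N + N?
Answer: 867058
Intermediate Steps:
c(N) = 10*N (c(N) = 5*(N + N) = 5*(2*N) = 10*N)
c(318 - 1*(-192)) - 1*(-861958) = 10*(318 - 1*(-192)) - 1*(-861958) = 10*(318 + 192) + 861958 = 10*510 + 861958 = 5100 + 861958 = 867058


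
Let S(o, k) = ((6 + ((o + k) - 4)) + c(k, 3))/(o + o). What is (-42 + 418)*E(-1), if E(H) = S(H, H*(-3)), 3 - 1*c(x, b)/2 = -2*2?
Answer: -3384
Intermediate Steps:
c(x, b) = 14 (c(x, b) = 6 - (-4)*2 = 6 - 2*(-4) = 6 + 8 = 14)
S(o, k) = (16 + k + o)/(2*o) (S(o, k) = ((6 + ((o + k) - 4)) + 14)/(o + o) = ((6 + ((k + o) - 4)) + 14)/((2*o)) = ((6 + (-4 + k + o)) + 14)*(1/(2*o)) = ((2 + k + o) + 14)*(1/(2*o)) = (16 + k + o)*(1/(2*o)) = (16 + k + o)/(2*o))
E(H) = (16 - 2*H)/(2*H) (E(H) = (16 + H*(-3) + H)/(2*H) = (16 - 3*H + H)/(2*H) = (16 - 2*H)/(2*H))
(-42 + 418)*E(-1) = (-42 + 418)*((8 - 1*(-1))/(-1)) = 376*(-(8 + 1)) = 376*(-1*9) = 376*(-9) = -3384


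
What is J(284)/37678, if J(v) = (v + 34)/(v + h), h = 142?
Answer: 53/2675138 ≈ 1.9812e-5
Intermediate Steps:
J(v) = (34 + v)/(142 + v) (J(v) = (v + 34)/(v + 142) = (34 + v)/(142 + v))
J(284)/37678 = ((34 + 284)/(142 + 284))/37678 = (318/426)*(1/37678) = ((1/426)*318)*(1/37678) = (53/71)*(1/37678) = 53/2675138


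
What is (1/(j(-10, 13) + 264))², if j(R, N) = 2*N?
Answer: 1/84100 ≈ 1.1891e-5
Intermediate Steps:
(1/(j(-10, 13) + 264))² = (1/(2*13 + 264))² = (1/(26 + 264))² = (1/290)² = 1/84100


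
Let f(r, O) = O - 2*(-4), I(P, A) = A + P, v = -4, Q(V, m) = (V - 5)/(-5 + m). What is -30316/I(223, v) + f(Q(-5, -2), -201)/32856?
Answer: -110678307/799496 ≈ -138.44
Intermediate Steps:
Q(V, m) = (-5 + V)/(-5 + m)
f(r, O) = 8 + O (f(r, O) = O + 8 = 8 + O)
-30316/I(223, v) + f(Q(-5, -2), -201)/32856 = -30316/(-4 + 223) + (8 - 201)/32856 = -30316/219 - 193*1/32856 = -30316*1/219 - 193/32856 = -30316/219 - 193/32856 = -110678307/799496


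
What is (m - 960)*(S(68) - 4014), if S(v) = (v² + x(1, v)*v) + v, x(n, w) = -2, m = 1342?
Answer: 207044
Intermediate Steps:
S(v) = v² - v (S(v) = (v² - 2*v) + v = v² - v)
(m - 960)*(S(68) - 4014) = (1342 - 960)*(68*(-1 + 68) - 4014) = 382*(68*67 - 4014) = 382*(4556 - 4014) = 382*542 = 207044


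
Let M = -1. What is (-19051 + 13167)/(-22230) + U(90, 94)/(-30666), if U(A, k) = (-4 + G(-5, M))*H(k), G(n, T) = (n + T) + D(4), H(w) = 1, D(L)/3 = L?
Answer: 791203/2989935 ≈ 0.26462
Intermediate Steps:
D(L) = 3*L
G(n, T) = 12 + T + n (G(n, T) = (n + T) + 3*4 = (T + n) + 12 = 12 + T + n)
U(A, k) = 2 (U(A, k) = (-4 + (12 - 1 - 5))*1 = (-4 + 6)*1 = 2*1 = 2)
(-19051 + 13167)/(-22230) + U(90, 94)/(-30666) = (-19051 + 13167)/(-22230) + 2/(-30666) = -5884*(-1/22230) + 2*(-1/30666) = 2942/11115 - 1/15333 = 791203/2989935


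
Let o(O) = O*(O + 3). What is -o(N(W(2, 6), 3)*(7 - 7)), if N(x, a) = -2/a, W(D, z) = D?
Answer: 0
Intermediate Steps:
o(O) = O*(3 + O)
-o(N(W(2, 6), 3)*(7 - 7)) = -(-2/3)*(7 - 7)*(3 + (-2/3)*(7 - 7)) = --2*⅓*0*(3 - 2*⅓*0) = -(-⅔*0)*(3 - ⅔*0) = -0*(3 + 0) = -0*3 = -1*0 = 0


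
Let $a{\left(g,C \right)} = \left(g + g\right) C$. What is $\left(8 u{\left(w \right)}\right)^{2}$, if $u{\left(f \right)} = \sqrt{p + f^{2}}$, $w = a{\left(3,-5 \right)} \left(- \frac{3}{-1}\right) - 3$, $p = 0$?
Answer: $553536$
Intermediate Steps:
$a{\left(g,C \right)} = 2 C g$ ($a{\left(g,C \right)} = 2 g C = 2 C g$)
$w = -93$ ($w = 2 \left(-5\right) 3 \left(- \frac{3}{-1}\right) - 3 = - 30 \left(\left(-3\right) \left(-1\right)\right) - 3 = \left(-30\right) 3 - 3 = -90 - 3 = -93$)
$u{\left(f \right)} = \sqrt{f^{2}}$ ($u{\left(f \right)} = \sqrt{0 + f^{2}} = \sqrt{f^{2}}$)
$\left(8 u{\left(w \right)}\right)^{2} = \left(8 \sqrt{\left(-93\right)^{2}}\right)^{2} = \left(8 \sqrt{8649}\right)^{2} = \left(8 \cdot 93\right)^{2} = 744^{2} = 553536$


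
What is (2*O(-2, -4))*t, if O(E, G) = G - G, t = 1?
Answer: 0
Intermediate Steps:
O(E, G) = 0
(2*O(-2, -4))*t = (2*0)*1 = 0*1 = 0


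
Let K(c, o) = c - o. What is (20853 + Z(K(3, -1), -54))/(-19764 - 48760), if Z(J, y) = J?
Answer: -20857/68524 ≈ -0.30438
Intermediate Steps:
(20853 + Z(K(3, -1), -54))/(-19764 - 48760) = (20853 + (3 - 1*(-1)))/(-19764 - 48760) = (20853 + (3 + 1))/(-68524) = (20853 + 4)*(-1/68524) = 20857*(-1/68524) = -20857/68524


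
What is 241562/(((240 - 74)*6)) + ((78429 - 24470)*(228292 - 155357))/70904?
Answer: 984221344597/17655096 ≈ 55747.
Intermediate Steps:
241562/(((240 - 74)*6)) + ((78429 - 24470)*(228292 - 155357))/70904 = 241562/((166*6)) + (53959*72935)*(1/70904) = 241562/996 + 3935499665*(1/70904) = 241562*(1/996) + 3935499665/70904 = 120781/498 + 3935499665/70904 = 984221344597/17655096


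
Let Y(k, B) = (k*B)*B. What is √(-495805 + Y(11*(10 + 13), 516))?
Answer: √66866963 ≈ 8177.2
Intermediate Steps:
Y(k, B) = k*B² (Y(k, B) = (B*k)*B = k*B²)
√(-495805 + Y(11*(10 + 13), 516)) = √(-495805 + (11*(10 + 13))*516²) = √(-495805 + (11*23)*266256) = √(-495805 + 253*266256) = √(-495805 + 67362768) = √66866963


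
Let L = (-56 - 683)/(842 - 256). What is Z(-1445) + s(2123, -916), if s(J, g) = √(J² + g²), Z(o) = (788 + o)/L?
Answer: 385002/739 + √5346185 ≈ 2833.2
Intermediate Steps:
L = -739/586 ≈ -1.2611
Z(o) = -461768/739 - 586*o/739 (Z(o) = (788 + o)/(-739/586) = (788 + o)*(-586/739) = -461768/739 - 586*o/739)
Z(-1445) + s(2123, -916) = (-461768/739 - 586/739*(-1445)) + √(2123² + (-916)²) = (-461768/739 + 846770/739) + √(4507129 + 839056) = 385002/739 + √5346185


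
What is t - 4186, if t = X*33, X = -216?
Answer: -11314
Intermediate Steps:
t = -7128 (t = -216*33 = -7128)
t - 4186 = -7128 - 4186 = -11314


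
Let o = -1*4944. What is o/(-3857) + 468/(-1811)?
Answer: 7148508/6985027 ≈ 1.0234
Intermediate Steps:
o = -4944
o/(-3857) + 468/(-1811) = -4944/(-3857) + 468/(-1811) = -4944*(-1/3857) + 468*(-1/1811) = 4944/3857 - 468/1811 = 7148508/6985027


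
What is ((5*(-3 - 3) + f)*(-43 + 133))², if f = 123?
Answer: 70056900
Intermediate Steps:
((5*(-3 - 3) + f)*(-43 + 133))² = ((5*(-3 - 3) + 123)*(-43 + 133))² = ((5*(-6) + 123)*90)² = ((-30 + 123)*90)² = (93*90)² = 8370² = 70056900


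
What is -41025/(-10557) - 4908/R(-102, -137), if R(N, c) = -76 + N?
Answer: 9852701/313191 ≈ 31.459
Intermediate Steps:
-41025/(-10557) - 4908/R(-102, -137) = -41025/(-10557) - 4908/(-76 - 102) = -41025*(-1/10557) - 4908/(-178) = 13675/3519 - 4908*(-1/178) = 13675/3519 + 2454/89 = 9852701/313191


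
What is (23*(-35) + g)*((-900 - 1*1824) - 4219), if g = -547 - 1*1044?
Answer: 16635428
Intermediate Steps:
g = -1591 (g = -547 - 1044 = -1591)
(23*(-35) + g)*((-900 - 1*1824) - 4219) = (23*(-35) - 1591)*((-900 - 1*1824) - 4219) = (-805 - 1591)*((-900 - 1824) - 4219) = -2396*(-2724 - 4219) = -2396*(-6943) = 16635428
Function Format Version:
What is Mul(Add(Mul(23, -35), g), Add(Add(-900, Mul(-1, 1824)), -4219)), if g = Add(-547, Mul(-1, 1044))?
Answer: 16635428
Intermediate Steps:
g = -1591 (g = Add(-547, -1044) = -1591)
Mul(Add(Mul(23, -35), g), Add(Add(-900, Mul(-1, 1824)), -4219)) = Mul(Add(Mul(23, -35), -1591), Add(Add(-900, Mul(-1, 1824)), -4219)) = Mul(Add(-805, -1591), Add(Add(-900, -1824), -4219)) = Mul(-2396, Add(-2724, -4219)) = Mul(-2396, -6943) = 16635428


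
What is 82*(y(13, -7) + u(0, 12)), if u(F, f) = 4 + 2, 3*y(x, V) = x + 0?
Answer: 2542/3 ≈ 847.33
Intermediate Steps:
y(x, V) = x/3 (y(x, V) = (x + 0)/3 = x/3)
u(F, f) = 6
82*(y(13, -7) + u(0, 12)) = 82*((1/3)*13 + 6) = 82*(13/3 + 6) = 82*(31/3) = 2542/3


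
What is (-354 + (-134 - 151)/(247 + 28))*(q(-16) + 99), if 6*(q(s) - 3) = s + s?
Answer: -377522/11 ≈ -34320.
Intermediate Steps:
q(s) = 3 + s/3 (q(s) = 3 + (s + s)/6 = 3 + (2*s)/6 = 3 + s/3)
(-354 + (-134 - 151)/(247 + 28))*(q(-16) + 99) = (-354 + (-134 - 151)/(247 + 28))*((3 + (⅓)*(-16)) + 99) = (-354 - 285/275)*((3 - 16/3) + 99) = (-354 - 285*1/275)*(-7/3 + 99) = (-354 - 57/55)*(290/3) = -19527/55*290/3 = -377522/11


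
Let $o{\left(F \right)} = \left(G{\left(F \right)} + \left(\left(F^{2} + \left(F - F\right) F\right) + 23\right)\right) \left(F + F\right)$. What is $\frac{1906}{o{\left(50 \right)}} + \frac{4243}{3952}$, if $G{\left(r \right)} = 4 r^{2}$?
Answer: $\frac{1330260353}{1237272400} \approx 1.0752$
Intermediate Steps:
$o{\left(F \right)} = 2 F \left(23 + 5 F^{2}\right)$ ($o{\left(F \right)} = \left(4 F^{2} + \left(\left(F^{2} + \left(F - F\right) F\right) + 23\right)\right) \left(F + F\right) = \left(4 F^{2} + \left(\left(F^{2} + 0 F\right) + 23\right)\right) 2 F = \left(4 F^{2} + \left(\left(F^{2} + 0\right) + 23\right)\right) 2 F = \left(4 F^{2} + \left(F^{2} + 23\right)\right) 2 F = \left(4 F^{2} + \left(23 + F^{2}\right)\right) 2 F = \left(23 + 5 F^{2}\right) 2 F = 2 F \left(23 + 5 F^{2}\right)$)
$\frac{1906}{o{\left(50 \right)}} + \frac{4243}{3952} = \frac{1906}{10 \cdot 50^{3} + 46 \cdot 50} + \frac{4243}{3952} = \frac{1906}{10 \cdot 125000 + 2300} + 4243 \cdot \frac{1}{3952} = \frac{1906}{1250000 + 2300} + \frac{4243}{3952} = \frac{1906}{1252300} + \frac{4243}{3952} = 1906 \cdot \frac{1}{1252300} + \frac{4243}{3952} = \frac{953}{626150} + \frac{4243}{3952} = \frac{1330260353}{1237272400}$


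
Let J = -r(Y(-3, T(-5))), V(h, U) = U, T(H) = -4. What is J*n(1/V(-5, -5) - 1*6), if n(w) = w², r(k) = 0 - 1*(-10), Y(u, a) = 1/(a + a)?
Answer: -1922/5 ≈ -384.40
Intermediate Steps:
Y(u, a) = 1/(2*a)
r(k) = 10 (r(k) = 0 + 10 = 10)
J = -10 (J = -1*10 = -10)
J*n(1/V(-5, -5) - 1*6) = -10*(1/(-5) - 1*6)² = -10*(-⅕ - 6)² = -10*(-31/5)² = -10*961/25 = -1922/5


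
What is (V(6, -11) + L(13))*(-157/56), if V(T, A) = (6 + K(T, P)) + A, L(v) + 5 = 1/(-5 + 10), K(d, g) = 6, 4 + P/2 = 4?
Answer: 2983/280 ≈ 10.654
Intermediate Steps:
P = 0 (P = -8 + 2*4 = -8 + 8 = 0)
L(v) = -24/5 (L(v) = -5 + 1/(-5 + 10) = -5 + 1/5 = -5 + ⅕ = -24/5)
V(T, A) = 12 + A (V(T, A) = (6 + 6) + A = 12 + A)
(V(6, -11) + L(13))*(-157/56) = ((12 - 11) - 24/5)*(-157/56) = (1 - 24/5)*(-157*1/56) = -19/5*(-157/56) = 2983/280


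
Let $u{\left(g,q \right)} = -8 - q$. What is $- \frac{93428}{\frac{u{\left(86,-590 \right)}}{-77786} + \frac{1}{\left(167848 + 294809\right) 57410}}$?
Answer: $\frac{96515081107849377480}{7729291226777} \approx 1.2487 \cdot 10^{7}$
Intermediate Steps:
$- \frac{93428}{\frac{u{\left(86,-590 \right)}}{-77786} + \frac{1}{\left(167848 + 294809\right) 57410}} = - \frac{93428}{\frac{-8 - -590}{-77786} + \frac{1}{\left(167848 + 294809\right) 57410}} = - \frac{93428}{\left(-8 + 590\right) \left(- \frac{1}{77786}\right) + \frac{1}{462657} \cdot \frac{1}{57410}} = - \frac{93428}{582 \left(- \frac{1}{77786}\right) + \frac{1}{462657} \cdot \frac{1}{57410}} = - \frac{93428}{- \frac{291}{38893} + \frac{1}{26561138370}} = - \frac{93428}{- \frac{7729291226777}{1033042354624410}} = \left(-93428\right) \left(- \frac{1033042354624410}{7729291226777}\right) = \frac{96515081107849377480}{7729291226777}$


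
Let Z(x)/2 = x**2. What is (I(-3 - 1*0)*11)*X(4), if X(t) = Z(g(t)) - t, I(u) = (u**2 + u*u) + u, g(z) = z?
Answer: 4620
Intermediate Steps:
Z(x) = 2*x**2
I(u) = u + 2*u**2 (I(u) = (u**2 + u**2) + u = 2*u**2 + u = u + 2*u**2)
X(t) = -t + 2*t**2 (X(t) = 2*t**2 - t = -t + 2*t**2)
(I(-3 - 1*0)*11)*X(4) = (((-3 - 1*0)*(1 + 2*(-3 - 1*0)))*11)*(4*(-1 + 2*4)) = (((-3 + 0)*(1 + 2*(-3 + 0)))*11)*(4*(-1 + 8)) = (-3*(1 + 2*(-3))*11)*(4*7) = (-3*(1 - 6)*11)*28 = (-3*(-5)*11)*28 = (15*11)*28 = 165*28 = 4620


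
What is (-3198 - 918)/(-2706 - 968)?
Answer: 2058/1837 ≈ 1.1203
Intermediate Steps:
(-3198 - 918)/(-2706 - 968) = -4116/(-3674) = -4116*(-1/3674) = 2058/1837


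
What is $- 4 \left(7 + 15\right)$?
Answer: $-88$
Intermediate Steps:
$- 4 \left(7 + 15\right) = \left(-4\right) 22 = -88$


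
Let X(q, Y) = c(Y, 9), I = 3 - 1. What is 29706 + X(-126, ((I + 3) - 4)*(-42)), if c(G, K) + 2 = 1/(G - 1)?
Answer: 1277271/43 ≈ 29704.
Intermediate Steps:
I = 2
c(G, K) = -2 + 1/(-1 + G) (c(G, K) = -2 + 1/(G - 1) = -2 + 1/(-1 + G))
X(q, Y) = (3 - 2*Y)/(-1 + Y)
29706 + X(-126, ((I + 3) - 4)*(-42)) = 29706 + (3 - 2*((2 + 3) - 4)*(-42))/(-1 + ((2 + 3) - 4)*(-42)) = 29706 + (3 - 2*(5 - 4)*(-42))/(-1 + (5 - 4)*(-42)) = 29706 + (3 - 2*(-42))/(-1 + 1*(-42)) = 29706 + (3 - 2*(-42))/(-1 - 42) = 29706 + (3 + 84)/(-43) = 29706 - 1/43*87 = 29706 - 87/43 = 1277271/43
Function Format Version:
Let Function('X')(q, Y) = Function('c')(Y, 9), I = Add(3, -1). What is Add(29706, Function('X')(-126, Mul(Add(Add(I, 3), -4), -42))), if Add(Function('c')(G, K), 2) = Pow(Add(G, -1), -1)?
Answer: Rational(1277271, 43) ≈ 29704.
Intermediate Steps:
I = 2
Function('c')(G, K) = Add(-2, Pow(Add(-1, G), -1)) (Function('c')(G, K) = Add(-2, Pow(Add(G, -1), -1)) = Add(-2, Pow(Add(-1, G), -1)))
Function('X')(q, Y) = Mul(Pow(Add(-1, Y), -1), Add(3, Mul(-2, Y)))
Add(29706, Function('X')(-126, Mul(Add(Add(I, 3), -4), -42))) = Add(29706, Mul(Pow(Add(-1, Mul(Add(Add(2, 3), -4), -42)), -1), Add(3, Mul(-2, Mul(Add(Add(2, 3), -4), -42))))) = Add(29706, Mul(Pow(Add(-1, Mul(Add(5, -4), -42)), -1), Add(3, Mul(-2, Mul(Add(5, -4), -42))))) = Add(29706, Mul(Pow(Add(-1, Mul(1, -42)), -1), Add(3, Mul(-2, Mul(1, -42))))) = Add(29706, Mul(Pow(Add(-1, -42), -1), Add(3, Mul(-2, -42)))) = Add(29706, Mul(Pow(-43, -1), Add(3, 84))) = Add(29706, Mul(Rational(-1, 43), 87)) = Add(29706, Rational(-87, 43)) = Rational(1277271, 43)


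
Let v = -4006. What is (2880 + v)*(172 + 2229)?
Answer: -2703526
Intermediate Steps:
(2880 + v)*(172 + 2229) = (2880 - 4006)*(172 + 2229) = -1126*2401 = -2703526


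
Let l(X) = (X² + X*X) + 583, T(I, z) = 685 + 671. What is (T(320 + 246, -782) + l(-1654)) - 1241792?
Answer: 4231579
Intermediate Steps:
T(I, z) = 1356
l(X) = 583 + 2*X² (l(X) = (X² + X²) + 583 = 2*X² + 583 = 583 + 2*X²)
(T(320 + 246, -782) + l(-1654)) - 1241792 = (1356 + (583 + 2*(-1654)²)) - 1241792 = (1356 + (583 + 2*2735716)) - 1241792 = (1356 + (583 + 5471432)) - 1241792 = (1356 + 5472015) - 1241792 = 5473371 - 1241792 = 4231579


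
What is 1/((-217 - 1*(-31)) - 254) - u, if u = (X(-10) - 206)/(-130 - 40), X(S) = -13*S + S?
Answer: -3801/7480 ≈ -0.50815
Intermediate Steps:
X(S) = -12*S
u = 43/85 (u = (-12*(-10) - 206)/(-130 - 40) = (120 - 206)/(-170) = -86*(-1/170) = 43/85 ≈ 0.50588)
1/((-217 - 1*(-31)) - 254) - u = 1/((-217 - 1*(-31)) - 254) - 1*43/85 = 1/((-217 + 31) - 254) - 43/85 = 1/(-186 - 254) - 43/85 = 1/(-440) - 43/85 = -1/440 - 43/85 = -3801/7480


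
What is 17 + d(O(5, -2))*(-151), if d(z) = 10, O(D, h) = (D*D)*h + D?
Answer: -1493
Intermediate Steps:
O(D, h) = D + h*D² (O(D, h) = D²*h + D = h*D² + D = D + h*D²)
17 + d(O(5, -2))*(-151) = 17 + 10*(-151) = 17 - 1510 = -1493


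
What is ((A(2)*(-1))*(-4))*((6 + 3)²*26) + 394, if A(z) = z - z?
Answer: 394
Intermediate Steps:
A(z) = 0
((A(2)*(-1))*(-4))*((6 + 3)²*26) + 394 = ((0*(-1))*(-4))*((6 + 3)²*26) + 394 = (0*(-4))*(9²*26) + 394 = 0*(81*26) + 394 = 0*2106 + 394 = 0 + 394 = 394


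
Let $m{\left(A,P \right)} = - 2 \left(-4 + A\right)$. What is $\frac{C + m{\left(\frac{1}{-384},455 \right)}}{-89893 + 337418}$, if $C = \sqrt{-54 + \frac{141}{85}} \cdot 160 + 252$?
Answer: $\frac{49921}{47524800} + \frac{32 i \sqrt{378165}}{4207925} \approx 0.0010504 + 0.0046765 i$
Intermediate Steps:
$C = 252 + \frac{32 i \sqrt{378165}}{17}$ ($C = \sqrt{-54 + 141 \cdot \frac{1}{85}} \cdot 160 + 252 = \sqrt{-54 + \frac{141}{85}} \cdot 160 + 252 = \sqrt{- \frac{4449}{85}} \cdot 160 + 252 = \frac{i \sqrt{378165}}{85} \cdot 160 + 252 = \frac{32 i \sqrt{378165}}{17} + 252 = 252 + \frac{32 i \sqrt{378165}}{17} \approx 252.0 + 1157.6 i$)
$m{\left(A,P \right)} = 8 - 2 A$
$\frac{C + m{\left(\frac{1}{-384},455 \right)}}{-89893 + 337418} = \frac{\left(252 + \frac{32 i \sqrt{378165}}{17}\right) + \left(8 - \frac{2}{-384}\right)}{-89893 + 337418} = \frac{\left(252 + \frac{32 i \sqrt{378165}}{17}\right) + \left(8 - - \frac{1}{192}\right)}{247525} = \left(\left(252 + \frac{32 i \sqrt{378165}}{17}\right) + \left(8 + \frac{1}{192}\right)\right) \frac{1}{247525} = \left(\left(252 + \frac{32 i \sqrt{378165}}{17}\right) + \frac{1537}{192}\right) \frac{1}{247525} = \left(\frac{49921}{192} + \frac{32 i \sqrt{378165}}{17}\right) \frac{1}{247525} = \frac{49921}{47524800} + \frac{32 i \sqrt{378165}}{4207925}$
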